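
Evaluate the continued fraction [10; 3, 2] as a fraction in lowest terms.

72/7

Fold from the inside: start with 2/1.
  3 + 1/2 = 7/2
  10 + 2/7 = 72/7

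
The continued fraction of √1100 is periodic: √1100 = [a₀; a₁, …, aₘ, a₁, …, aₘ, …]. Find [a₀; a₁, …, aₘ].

a₀ = ⌊√1100⌋ = 33.
With m₀=0, d₀=1 and mₖ₊₁ = dₖaₖ − mₖ, dₖ₊₁ = (n − mₖ₊₁²)/dₖ, aₖ₊₁ = ⌊(a₀+mₖ₊₁)/dₖ₊₁⌋:
  k=1: m=33, d=11, a=6
  k=2: m=33, d=1, a=66
d=1 and a=2a₀=66 at k=2, so the next step gives (m, d) = (33, 11) again — its k=1 value — and the period has length 2.

[33; 6, 66]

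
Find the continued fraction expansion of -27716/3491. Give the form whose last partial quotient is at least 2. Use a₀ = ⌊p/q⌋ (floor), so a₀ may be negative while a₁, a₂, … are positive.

[-8; 16, 2, 7, 14]

-27716 = -8*3491 + 212
3491 = 16*212 + 99
212 = 2*99 + 14
99 = 7*14 + 1
14 = 14*1 + 0  (stop)
So -27716/3491 = [-8; 16, 2, 7, 14].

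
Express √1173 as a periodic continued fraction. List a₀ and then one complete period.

[34; 4, 68]

a₀ = ⌊√1173⌋ = 34.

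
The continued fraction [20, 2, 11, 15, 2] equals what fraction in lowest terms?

14683/717

Using pₖ = aₖpₖ₋₁ + pₖ₋₂ and qₖ = aₖqₖ₋₁ + qₖ₋₂:
  k=0: a=20, p=20, q=1
  k=1: a=2, p=41, q=2
  k=2: a=11, p=471, q=23
  k=3: a=15, p=7106, q=347
  k=4: a=2, p=14683, q=717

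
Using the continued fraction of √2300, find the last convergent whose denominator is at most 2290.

109297/2279

√2300 = [47; 1, 22, 1, 94, …] (period length 4).
Convergents:
  p_0/q_0 = 47/1
  p_1/q_1 = 48/1
  p_2/q_2 = 1103/23
  p_3/q_3 = 1151/24
  p_4/q_4 = 109297/2279
  p_5/q_5 = 110448/2303
q_4 = 2279 ≤ 2290 < 2303 = q_5, so the answer is 109297/2279.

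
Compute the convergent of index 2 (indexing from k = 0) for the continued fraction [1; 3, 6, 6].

Using pₖ = aₖpₖ₋₁ + pₖ₋₂, qₖ = aₖqₖ₋₁ + qₖ₋₂ (with p₋₁=1, p₋₂=0, q₋₁=0, q₋₂=1):
  k=0: a=1, p=1, q=1
  k=1: a=3, p=4, q=3
  k=2: a=6, p=25, q=19

25/19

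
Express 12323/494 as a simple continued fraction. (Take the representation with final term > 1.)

12323 = 24×494 + 467
494 = 1×467 + 27
467 = 17×27 + 8
27 = 3×8 + 3
8 = 2×3 + 2
3 = 1×2 + 1
2 = 2×1 + 0  (stop)
So 12323/494 = [24; 1, 17, 3, 2, 1, 2].

[24; 1, 17, 3, 2, 1, 2]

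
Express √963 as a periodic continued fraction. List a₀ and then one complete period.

a₀ = ⌊√963⌋ = 31.
With m₀=0, d₀=1 and mₖ₊₁ = dₖaₖ − mₖ, dₖ₊₁ = (n − mₖ₊₁²)/dₖ, aₖ₊₁ = ⌊(a₀+mₖ₊₁)/dₖ₊₁⌋:
  k=1: m=31, d=2, a=31
  k=2: m=31, d=1, a=62
d=1 and a=2a₀=62 at k=2, so the next step gives (m, d) = (31, 2) again — its k=1 value — and the period has length 2.

[31; 31, 62]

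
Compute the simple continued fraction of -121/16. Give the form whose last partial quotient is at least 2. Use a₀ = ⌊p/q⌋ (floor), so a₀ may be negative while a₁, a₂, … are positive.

-121 = -8*16 + 7
16 = 2*7 + 2
7 = 3*2 + 1
2 = 2*1 + 0  (stop)
So -121/16 = [-8; 2, 3, 2].

[-8; 2, 3, 2]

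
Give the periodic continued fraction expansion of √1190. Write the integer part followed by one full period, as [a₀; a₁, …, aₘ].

a₀ = ⌊√1190⌋ = 34.
With m₀=0, d₀=1 and mₖ₊₁ = dₖaₖ − mₖ, dₖ₊₁ = (n − mₖ₊₁²)/dₖ, aₖ₊₁ = ⌊(a₀+mₖ₊₁)/dₖ₊₁⌋:
  k=1: m=34, d=34, a=2
  k=2: m=34, d=1, a=68
d=1 and a=2a₀=68 at k=2, so the next step gives (m, d) = (34, 34) again — its k=1 value — and the period has length 2.

[34; 2, 68]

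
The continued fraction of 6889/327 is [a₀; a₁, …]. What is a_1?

14

6889 = 21·327 + 22   →  a_0 = 21
327 = 14·22 + 19   →  a_1 = 14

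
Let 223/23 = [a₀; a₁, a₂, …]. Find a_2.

2

223 = 9·23 + 16   →  a_0 = 9
23 = 1·16 + 7   →  a_1 = 1
16 = 2·7 + 2   →  a_2 = 2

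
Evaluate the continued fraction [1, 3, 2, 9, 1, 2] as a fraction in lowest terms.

273/212

Using pₖ = aₖpₖ₋₁ + pₖ₋₂ and qₖ = aₖqₖ₋₁ + qₖ₋₂:
  k=0: a=1, p=1, q=1
  k=1: a=3, p=4, q=3
  k=2: a=2, p=9, q=7
  k=3: a=9, p=85, q=66
  k=4: a=1, p=94, q=73
  k=5: a=2, p=273, q=212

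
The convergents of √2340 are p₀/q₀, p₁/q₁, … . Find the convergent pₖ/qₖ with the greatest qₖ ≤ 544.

12432/257

√2340 = [48; 2, 1, 2, 10, 2, 1, 2, 96, …] (period length 8).
Convergents:
  p_0/q_0 = 48/1
  p_1/q_1 = 97/2
  p_2/q_2 = 145/3
  p_3/q_3 = 387/8
  p_4/q_4 = 4015/83
  p_5/q_5 = 8417/174
  p_6/q_6 = 12432/257
  p_7/q_7 = 33281/688
q_6 = 257 ≤ 544 < 688 = q_7, so the answer is 12432/257.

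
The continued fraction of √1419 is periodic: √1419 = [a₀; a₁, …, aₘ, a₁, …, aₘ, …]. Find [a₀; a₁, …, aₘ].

[37; 1, 2, 37, 2, 1, 74]

a₀ = ⌊√1419⌋ = 37.
With m₀=0, d₀=1 and mₖ₊₁ = dₖaₖ − mₖ, dₖ₊₁ = (n − mₖ₊₁²)/dₖ, aₖ₊₁ = ⌊(a₀+mₖ₊₁)/dₖ₊₁⌋:
  k=1: m=37, d=50, a=1
  k=2: m=13, d=25, a=2
  k=3: m=37, d=2, a=37
  k=4: m=37, d=25, a=2
  k=5: m=13, d=50, a=1
  k=6: m=37, d=1, a=74
d=1 and a=2a₀=74 at k=6, so the next step gives (m, d) = (37, 50) again — its k=1 value — and the period has length 6.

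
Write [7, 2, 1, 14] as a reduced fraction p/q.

323/44

Using pₖ = aₖpₖ₋₁ + pₖ₋₂ and qₖ = aₖqₖ₋₁ + qₖ₋₂:
  k=0: a=7, p=7, q=1
  k=1: a=2, p=15, q=2
  k=2: a=1, p=22, q=3
  k=3: a=14, p=323, q=44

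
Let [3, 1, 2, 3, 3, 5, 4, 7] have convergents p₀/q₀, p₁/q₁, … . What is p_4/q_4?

122/33

Using pₖ = aₖpₖ₋₁ + pₖ₋₂, qₖ = aₖqₖ₋₁ + qₖ₋₂ (with p₋₁=1, p₋₂=0, q₋₁=0, q₋₂=1):
  k=0: a=3, p=3, q=1
  k=1: a=1, p=4, q=1
  k=2: a=2, p=11, q=3
  k=3: a=3, p=37, q=10
  k=4: a=3, p=122, q=33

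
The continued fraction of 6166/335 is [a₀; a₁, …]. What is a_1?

6166 = 18·335 + 136   →  a_0 = 18
335 = 2·136 + 63   →  a_1 = 2

2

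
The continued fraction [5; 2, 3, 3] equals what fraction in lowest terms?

125/23

Using pₖ = aₖpₖ₋₁ + pₖ₋₂ and qₖ = aₖqₖ₋₁ + qₖ₋₂:
  k=0: a=5, p=5, q=1
  k=1: a=2, p=11, q=2
  k=2: a=3, p=38, q=7
  k=3: a=3, p=125, q=23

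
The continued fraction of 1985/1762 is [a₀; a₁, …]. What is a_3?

1985 = 1·1762 + 223   →  a_0 = 1
1762 = 7·223 + 201   →  a_1 = 7
223 = 1·201 + 22   →  a_2 = 1
201 = 9·22 + 3   →  a_3 = 9

9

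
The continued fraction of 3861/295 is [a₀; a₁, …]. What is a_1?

3861 = 13·295 + 26   →  a_0 = 13
295 = 11·26 + 9   →  a_1 = 11

11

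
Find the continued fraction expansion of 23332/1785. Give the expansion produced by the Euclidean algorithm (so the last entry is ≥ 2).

[13; 14, 18, 7]

23332 = 13×1785 + 127
1785 = 14×127 + 7
127 = 18×7 + 1
7 = 7×1 + 0  (stop)
So 23332/1785 = [13; 14, 18, 7].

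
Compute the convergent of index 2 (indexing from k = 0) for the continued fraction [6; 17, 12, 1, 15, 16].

Using pₖ = aₖpₖ₋₁ + pₖ₋₂, qₖ = aₖqₖ₋₁ + qₖ₋₂ (with p₋₁=1, p₋₂=0, q₋₁=0, q₋₂=1):
  k=0: a=6, p=6, q=1
  k=1: a=17, p=103, q=17
  k=2: a=12, p=1242, q=205

1242/205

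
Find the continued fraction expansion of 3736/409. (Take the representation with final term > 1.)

3736 = 9·409 + 55
409 = 7·55 + 24
55 = 2·24 + 7
24 = 3·7 + 3
7 = 2·3 + 1
3 = 3·1 + 0  (stop)
So 3736/409 = [9; 7, 2, 3, 2, 3].

[9; 7, 2, 3, 2, 3]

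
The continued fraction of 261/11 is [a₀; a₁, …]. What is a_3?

261 = 23·11 + 8   →  a_0 = 23
11 = 1·8 + 3   →  a_1 = 1
8 = 2·3 + 2   →  a_2 = 2
3 = 1·2 + 1   →  a_3 = 1

1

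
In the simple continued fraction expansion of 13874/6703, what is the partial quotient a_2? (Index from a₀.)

13874 = 2·6703 + 468   →  a_0 = 2
6703 = 14·468 + 151   →  a_1 = 14
468 = 3·151 + 15   →  a_2 = 3

3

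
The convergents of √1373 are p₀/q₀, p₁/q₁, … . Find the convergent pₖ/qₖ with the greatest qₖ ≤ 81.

1371/37

√1373 = [37; 18, 1, 1, 18, 74, …] (period length 5).
Convergents:
  p_0/q_0 = 37/1
  p_1/q_1 = 667/18
  p_2/q_2 = 704/19
  p_3/q_3 = 1371/37
  p_4/q_4 = 25382/685
q_3 = 37 ≤ 81 < 685 = q_4, so the answer is 1371/37.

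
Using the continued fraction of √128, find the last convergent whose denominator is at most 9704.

√128 = [11; 3, 5, 3, 22, …] (period length 4).
Convergents:
  p_0/q_0 = 11/1
  p_1/q_1 = 34/3
  p_2/q_2 = 181/16
  p_3/q_3 = 577/51
  p_4/q_4 = 12875/1138
  p_5/q_5 = 39202/3465
  p_6/q_6 = 208885/18463
q_5 = 3465 ≤ 9704 < 18463 = q_6, so the answer is 39202/3465.

39202/3465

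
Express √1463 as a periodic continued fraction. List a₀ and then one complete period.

a₀ = ⌊√1463⌋ = 38.

[38; 4, 76]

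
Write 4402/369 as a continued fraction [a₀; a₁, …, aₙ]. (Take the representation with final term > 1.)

[11; 1, 13, 5, 5]

4402 = 11·369 + 343
369 = 1·343 + 26
343 = 13·26 + 5
26 = 5·5 + 1
5 = 5·1 + 0  (stop)
So 4402/369 = [11; 1, 13, 5, 5].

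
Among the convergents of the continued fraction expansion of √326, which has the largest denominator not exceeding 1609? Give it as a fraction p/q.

√326 = [18; 18, 36, …] (period length 2).
Convergents:
  p_0/q_0 = 18/1
  p_1/q_1 = 325/18
  p_2/q_2 = 11718/649
  p_3/q_3 = 211249/11700
q_2 = 649 ≤ 1609 < 11700 = q_3, so the answer is 11718/649.

11718/649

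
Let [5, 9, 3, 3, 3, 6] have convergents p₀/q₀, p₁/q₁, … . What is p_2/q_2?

Using pₖ = aₖpₖ₋₁ + pₖ₋₂, qₖ = aₖqₖ₋₁ + qₖ₋₂ (with p₋₁=1, p₋₂=0, q₋₁=0, q₋₂=1):
  k=0: a=5, p=5, q=1
  k=1: a=9, p=46, q=9
  k=2: a=3, p=143, q=28

143/28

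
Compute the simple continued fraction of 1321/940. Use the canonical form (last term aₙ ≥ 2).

[1; 2, 2, 7, 8, 3]

1321 = 1·940 + 381
940 = 2·381 + 178
381 = 2·178 + 25
178 = 7·25 + 3
25 = 8·3 + 1
3 = 3·1 + 0  (stop)
So 1321/940 = [1; 2, 2, 7, 8, 3].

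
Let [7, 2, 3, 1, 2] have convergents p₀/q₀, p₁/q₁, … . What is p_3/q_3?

67/9

Using pₖ = aₖpₖ₋₁ + pₖ₋₂, qₖ = aₖqₖ₋₁ + qₖ₋₂ (with p₋₁=1, p₋₂=0, q₋₁=0, q₋₂=1):
  k=0: a=7, p=7, q=1
  k=1: a=2, p=15, q=2
  k=2: a=3, p=52, q=7
  k=3: a=1, p=67, q=9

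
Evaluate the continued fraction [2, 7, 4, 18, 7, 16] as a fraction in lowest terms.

128795/60241

Using pₖ = aₖpₖ₋₁ + pₖ₋₂ and qₖ = aₖqₖ₋₁ + qₖ₋₂:
  k=0: a=2, p=2, q=1
  k=1: a=7, p=15, q=7
  k=2: a=4, p=62, q=29
  k=3: a=18, p=1131, q=529
  k=4: a=7, p=7979, q=3732
  k=5: a=16, p=128795, q=60241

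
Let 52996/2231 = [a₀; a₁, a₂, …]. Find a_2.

52996 = 23·2231 + 1683   →  a_0 = 23
2231 = 1·1683 + 548   →  a_1 = 1
1683 = 3·548 + 39   →  a_2 = 3

3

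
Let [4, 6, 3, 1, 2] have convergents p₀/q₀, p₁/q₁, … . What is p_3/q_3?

104/25

Using pₖ = aₖpₖ₋₁ + pₖ₋₂, qₖ = aₖqₖ₋₁ + qₖ₋₂ (with p₋₁=1, p₋₂=0, q₋₁=0, q₋₂=1):
  k=0: a=4, p=4, q=1
  k=1: a=6, p=25, q=6
  k=2: a=3, p=79, q=19
  k=3: a=1, p=104, q=25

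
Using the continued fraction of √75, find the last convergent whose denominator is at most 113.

√75 = [8; 1, 1, 1, 16, …] (period length 4).
Convergents:
  p_0/q_0 = 8/1
  p_1/q_1 = 9/1
  p_2/q_2 = 17/2
  p_3/q_3 = 26/3
  p_4/q_4 = 433/50
  p_5/q_5 = 459/53
  p_6/q_6 = 892/103
  p_7/q_7 = 1351/156
q_6 = 103 ≤ 113 < 156 = q_7, so the answer is 892/103.

892/103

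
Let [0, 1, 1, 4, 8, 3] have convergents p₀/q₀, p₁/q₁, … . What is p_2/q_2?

1/2

Using pₖ = aₖpₖ₋₁ + pₖ₋₂, qₖ = aₖqₖ₋₁ + qₖ₋₂ (with p₋₁=1, p₋₂=0, q₋₁=0, q₋₂=1):
  k=0: a=0, p=0, q=1
  k=1: a=1, p=1, q=1
  k=2: a=1, p=1, q=2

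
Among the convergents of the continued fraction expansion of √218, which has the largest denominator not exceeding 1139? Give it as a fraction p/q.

7471/506

√218 = [14; 1, 3, 3, 1, 28, …] (period length 5).
Convergents:
  p_0/q_0 = 14/1
  p_1/q_1 = 15/1
  p_2/q_2 = 59/4
  p_3/q_3 = 192/13
  p_4/q_4 = 251/17
  p_5/q_5 = 7220/489
  p_6/q_6 = 7471/506
  p_7/q_7 = 29633/2007
q_6 = 506 ≤ 1139 < 2007 = q_7, so the answer is 7471/506.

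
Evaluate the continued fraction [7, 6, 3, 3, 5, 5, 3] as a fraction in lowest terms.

Fold from the inside: start with 3/1.
  5 + 1/3 = 16/3
  5 + 3/16 = 83/16
  3 + 16/83 = 265/83
  3 + 83/265 = 878/265
  6 + 265/878 = 5533/878
  7 + 878/5533 = 39609/5533

39609/5533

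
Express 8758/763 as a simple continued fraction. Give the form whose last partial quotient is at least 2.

8758 = 11*763 + 365
763 = 2*365 + 33
365 = 11*33 + 2
33 = 16*2 + 1
2 = 2*1 + 0  (stop)
So 8758/763 = [11; 2, 11, 16, 2].

[11; 2, 11, 16, 2]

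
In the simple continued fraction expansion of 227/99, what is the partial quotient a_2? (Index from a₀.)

227 = 2·99 + 29   →  a_0 = 2
99 = 3·29 + 12   →  a_1 = 3
29 = 2·12 + 5   →  a_2 = 2

2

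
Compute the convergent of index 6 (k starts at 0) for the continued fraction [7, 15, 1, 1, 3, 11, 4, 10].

35526/5029

Using pₖ = aₖpₖ₋₁ + pₖ₋₂, qₖ = aₖqₖ₋₁ + qₖ₋₂ (with p₋₁=1, p₋₂=0, q₋₁=0, q₋₂=1):
  k=0: a=7, p=7, q=1
  k=1: a=15, p=106, q=15
  k=2: a=1, p=113, q=16
  k=3: a=1, p=219, q=31
  k=4: a=3, p=770, q=109
  k=5: a=11, p=8689, q=1230
  k=6: a=4, p=35526, q=5029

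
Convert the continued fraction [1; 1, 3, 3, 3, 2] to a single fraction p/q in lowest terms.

175/99

Using pₖ = aₖpₖ₋₁ + pₖ₋₂ and qₖ = aₖqₖ₋₁ + qₖ₋₂:
  k=0: a=1, p=1, q=1
  k=1: a=1, p=2, q=1
  k=2: a=3, p=7, q=4
  k=3: a=3, p=23, q=13
  k=4: a=3, p=76, q=43
  k=5: a=2, p=175, q=99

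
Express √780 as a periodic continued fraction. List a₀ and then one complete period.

a₀ = ⌊√780⌋ = 27.
With m₀=0, d₀=1 and mₖ₊₁ = dₖaₖ − mₖ, dₖ₊₁ = (n − mₖ₊₁²)/dₖ, aₖ₊₁ = ⌊(a₀+mₖ₊₁)/dₖ₊₁⌋:
  k=1: m=27, d=51, a=1
  k=2: m=24, d=4, a=12
  k=3: m=24, d=51, a=1
  k=4: m=27, d=1, a=54
d=1 and a=2a₀=54 at k=4, so the next step gives (m, d) = (27, 51) again — its k=1 value — and the period has length 4.

[27; 1, 12, 1, 54]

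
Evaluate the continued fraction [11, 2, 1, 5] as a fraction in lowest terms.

193/17

Fold from the inside: start with 5/1.
  1 + 1/5 = 6/5
  2 + 5/6 = 17/6
  11 + 6/17 = 193/17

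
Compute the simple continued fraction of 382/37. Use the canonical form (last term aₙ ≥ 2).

[10; 3, 12]

382 = 10×37 + 12
37 = 3×12 + 1
12 = 12×1 + 0  (stop)
So 382/37 = [10; 3, 12].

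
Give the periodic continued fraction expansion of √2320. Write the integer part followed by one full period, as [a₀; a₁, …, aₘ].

[48; 6, 96]

a₀ = ⌊√2320⌋ = 48.
With m₀=0, d₀=1 and mₖ₊₁ = dₖaₖ − mₖ, dₖ₊₁ = (n − mₖ₊₁²)/dₖ, aₖ₊₁ = ⌊(a₀+mₖ₊₁)/dₖ₊₁⌋:
  k=1: m=48, d=16, a=6
  k=2: m=48, d=1, a=96
d=1 and a=2a₀=96 at k=2, so the next step gives (m, d) = (48, 16) again — its k=1 value — and the period has length 2.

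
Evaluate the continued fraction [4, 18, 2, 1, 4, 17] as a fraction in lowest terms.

Fold from the inside: start with 17/1.
  4 + 1/17 = 69/17
  1 + 17/69 = 86/69
  2 + 69/86 = 241/86
  18 + 86/241 = 4424/241
  4 + 241/4424 = 17937/4424

17937/4424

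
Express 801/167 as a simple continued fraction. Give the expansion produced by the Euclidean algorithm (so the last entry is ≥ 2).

801 = 4·167 + 133
167 = 1·133 + 34
133 = 3·34 + 31
34 = 1·31 + 3
31 = 10·3 + 1
3 = 3·1 + 0  (stop)
So 801/167 = [4; 1, 3, 1, 10, 3].

[4; 1, 3, 1, 10, 3]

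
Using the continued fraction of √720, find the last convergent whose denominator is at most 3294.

51841/1932

√720 = [26; 1, 4, 1, 52, …] (period length 4).
Convergents:
  p_0/q_0 = 26/1
  p_1/q_1 = 27/1
  p_2/q_2 = 134/5
  p_3/q_3 = 161/6
  p_4/q_4 = 8506/317
  p_5/q_5 = 8667/323
  p_6/q_6 = 43174/1609
  p_7/q_7 = 51841/1932
  p_8/q_8 = 2738906/102073
q_7 = 1932 ≤ 3294 < 102073 = q_8, so the answer is 51841/1932.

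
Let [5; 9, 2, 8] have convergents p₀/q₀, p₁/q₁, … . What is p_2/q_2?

97/19

Using pₖ = aₖpₖ₋₁ + pₖ₋₂, qₖ = aₖqₖ₋₁ + qₖ₋₂ (with p₋₁=1, p₋₂=0, q₋₁=0, q₋₂=1):
  k=0: a=5, p=5, q=1
  k=1: a=9, p=46, q=9
  k=2: a=2, p=97, q=19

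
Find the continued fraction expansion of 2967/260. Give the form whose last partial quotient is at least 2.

[11; 2, 2, 3, 15]

2967 = 11·260 + 107
260 = 2·107 + 46
107 = 2·46 + 15
46 = 3·15 + 1
15 = 15·1 + 0  (stop)
So 2967/260 = [11; 2, 2, 3, 15].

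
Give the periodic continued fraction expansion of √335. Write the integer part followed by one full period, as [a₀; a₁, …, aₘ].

a₀ = ⌊√335⌋ = 18.
With m₀=0, d₀=1 and mₖ₊₁ = dₖaₖ − mₖ, dₖ₊₁ = (n − mₖ₊₁²)/dₖ, aₖ₊₁ = ⌊(a₀+mₖ₊₁)/dₖ₊₁⌋:
  k=1: m=18, d=11, a=3
  k=2: m=15, d=10, a=3
  k=3: m=15, d=11, a=3
  k=4: m=18, d=1, a=36
d=1 and a=2a₀=36 at k=4, so the next step gives (m, d) = (18, 11) again — its k=1 value — and the period has length 4.

[18; 3, 3, 3, 36]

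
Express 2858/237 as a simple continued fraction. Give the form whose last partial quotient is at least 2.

2858 = 12×237 + 14
237 = 16×14 + 13
14 = 1×13 + 1
13 = 13×1 + 0  (stop)
So 2858/237 = [12; 16, 1, 13].

[12; 16, 1, 13]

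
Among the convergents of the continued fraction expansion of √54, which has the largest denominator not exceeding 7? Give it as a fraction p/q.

√54 = [7; 2, 1, 6, 1, 2, 14, …] (period length 6).
Convergents:
  p_0/q_0 = 7/1
  p_1/q_1 = 15/2
  p_2/q_2 = 22/3
  p_3/q_3 = 147/20
q_2 = 3 ≤ 7 < 20 = q_3, so the answer is 22/3.

22/3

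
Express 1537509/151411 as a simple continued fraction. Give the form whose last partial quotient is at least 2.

1537509 = 10×151411 + 23399
151411 = 6×23399 + 11017
23399 = 2×11017 + 1365
11017 = 8×1365 + 97
1365 = 14×97 + 7
97 = 13×7 + 6
7 = 1×6 + 1
6 = 6×1 + 0  (stop)
So 1537509/151411 = [10; 6, 2, 8, 14, 13, 1, 6].

[10; 6, 2, 8, 14, 13, 1, 6]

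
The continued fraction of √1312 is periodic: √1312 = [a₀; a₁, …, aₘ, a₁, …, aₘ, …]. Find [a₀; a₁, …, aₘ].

[36; 4, 1, 1, 17, 1, 1, 4, 72]

a₀ = ⌊√1312⌋ = 36.
With m₀=0, d₀=1 and mₖ₊₁ = dₖaₖ − mₖ, dₖ₊₁ = (n − mₖ₊₁²)/dₖ, aₖ₊₁ = ⌊(a₀+mₖ₊₁)/dₖ₊₁⌋:
  k=1: m=36, d=16, a=4
  k=2: m=28, d=33, a=1
  k=3: m=5, d=39, a=1
  k=4: m=34, d=4, a=17
  k=5: m=34, d=39, a=1
  k=6: m=5, d=33, a=1
  k=7: m=28, d=16, a=4
  k=8: m=36, d=1, a=72
d=1 and a=2a₀=72 at k=8, so the next step gives (m, d) = (36, 16) again — its k=1 value — and the period has length 8.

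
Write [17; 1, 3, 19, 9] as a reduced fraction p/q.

Using pₖ = aₖpₖ₋₁ + pₖ₋₂ and qₖ = aₖqₖ₋₁ + qₖ₋₂:
  k=0: a=17, p=17, q=1
  k=1: a=1, p=18, q=1
  k=2: a=3, p=71, q=4
  k=3: a=19, p=1367, q=77
  k=4: a=9, p=12374, q=697

12374/697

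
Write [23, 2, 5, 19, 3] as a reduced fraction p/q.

15105/644

Fold from the inside: start with 3/1.
  19 + 1/3 = 58/3
  5 + 3/58 = 293/58
  2 + 58/293 = 644/293
  23 + 293/644 = 15105/644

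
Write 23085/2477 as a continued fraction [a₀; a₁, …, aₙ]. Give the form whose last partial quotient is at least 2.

23085 = 9×2477 + 792
2477 = 3×792 + 101
792 = 7×101 + 85
101 = 1×85 + 16
85 = 5×16 + 5
16 = 3×5 + 1
5 = 5×1 + 0  (stop)
So 23085/2477 = [9; 3, 7, 1, 5, 3, 5].

[9; 3, 7, 1, 5, 3, 5]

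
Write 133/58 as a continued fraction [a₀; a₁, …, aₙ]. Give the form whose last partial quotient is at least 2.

[2; 3, 2, 2, 3]

133 = 2*58 + 17
58 = 3*17 + 7
17 = 2*7 + 3
7 = 2*3 + 1
3 = 3*1 + 0  (stop)
So 133/58 = [2; 3, 2, 2, 3].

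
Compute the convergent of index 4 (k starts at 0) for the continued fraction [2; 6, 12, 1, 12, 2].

Using pₖ = aₖpₖ₋₁ + pₖ₋₂, qₖ = aₖqₖ₋₁ + qₖ₋₂ (with p₋₁=1, p₋₂=0, q₋₁=0, q₋₂=1):
  k=0: a=2, p=2, q=1
  k=1: a=6, p=13, q=6
  k=2: a=12, p=158, q=73
  k=3: a=1, p=171, q=79
  k=4: a=12, p=2210, q=1021

2210/1021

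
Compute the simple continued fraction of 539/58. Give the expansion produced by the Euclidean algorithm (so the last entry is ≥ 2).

[9; 3, 2, 2, 3]

539 = 9*58 + 17
58 = 3*17 + 7
17 = 2*7 + 3
7 = 2*3 + 1
3 = 3*1 + 0  (stop)
So 539/58 = [9; 3, 2, 2, 3].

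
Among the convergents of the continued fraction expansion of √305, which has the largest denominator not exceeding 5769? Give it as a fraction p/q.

34195/1958

√305 = [17; 2, 6, 2, 34, …] (period length 4).
Convergents:
  p_0/q_0 = 17/1
  p_1/q_1 = 35/2
  p_2/q_2 = 227/13
  p_3/q_3 = 489/28
  p_4/q_4 = 16853/965
  p_5/q_5 = 34195/1958
  p_6/q_6 = 222023/12713
q_5 = 1958 ≤ 5769 < 12713 = q_6, so the answer is 34195/1958.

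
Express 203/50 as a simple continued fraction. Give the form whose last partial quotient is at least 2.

203 = 4·50 + 3
50 = 16·3 + 2
3 = 1·2 + 1
2 = 2·1 + 0  (stop)
So 203/50 = [4; 16, 1, 2].

[4; 16, 1, 2]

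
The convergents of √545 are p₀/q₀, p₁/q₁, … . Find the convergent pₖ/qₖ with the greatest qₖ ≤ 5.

70/3

√545 = [23; 2, 1, 8, 1, 2, 46, …] (period length 6).
Convergents:
  p_0/q_0 = 23/1
  p_1/q_1 = 47/2
  p_2/q_2 = 70/3
  p_3/q_3 = 607/26
q_2 = 3 ≤ 5 < 26 = q_3, so the answer is 70/3.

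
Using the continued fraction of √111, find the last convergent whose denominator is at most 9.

√111 = [10; 1, 1, 6, 1, 1, 20, …] (period length 6).
Convergents:
  p_0/q_0 = 10/1
  p_1/q_1 = 11/1
  p_2/q_2 = 21/2
  p_3/q_3 = 137/13
q_2 = 2 ≤ 9 < 13 = q_3, so the answer is 21/2.

21/2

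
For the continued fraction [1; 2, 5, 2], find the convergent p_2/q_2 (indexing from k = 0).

Using pₖ = aₖpₖ₋₁ + pₖ₋₂, qₖ = aₖqₖ₋₁ + qₖ₋₂ (with p₋₁=1, p₋₂=0, q₋₁=0, q₋₂=1):
  k=0: a=1, p=1, q=1
  k=1: a=2, p=3, q=2
  k=2: a=5, p=16, q=11

16/11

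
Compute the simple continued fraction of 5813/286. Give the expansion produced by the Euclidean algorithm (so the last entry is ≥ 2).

[20; 3, 13, 3, 2]

5813 = 20*286 + 93
286 = 3*93 + 7
93 = 13*7 + 2
7 = 3*2 + 1
2 = 2*1 + 0  (stop)
So 5813/286 = [20; 3, 13, 3, 2].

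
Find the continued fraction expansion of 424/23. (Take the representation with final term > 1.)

[18; 2, 3, 3]

424 = 18×23 + 10
23 = 2×10 + 3
10 = 3×3 + 1
3 = 3×1 + 0  (stop)
So 424/23 = [18; 2, 3, 3].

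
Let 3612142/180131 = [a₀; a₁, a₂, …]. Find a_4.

10

3612142 = 20·180131 + 9522   →  a_0 = 20
180131 = 18·9522 + 8735   →  a_1 = 18
9522 = 1·8735 + 787   →  a_2 = 1
8735 = 11·787 + 78   →  a_3 = 11
787 = 10·78 + 7   →  a_4 = 10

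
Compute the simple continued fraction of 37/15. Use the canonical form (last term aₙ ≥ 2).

37 = 2*15 + 7
15 = 2*7 + 1
7 = 7*1 + 0  (stop)
So 37/15 = [2; 2, 7].

[2; 2, 7]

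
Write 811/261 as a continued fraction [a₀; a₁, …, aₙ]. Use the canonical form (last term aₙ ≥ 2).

811 = 3×261 + 28
261 = 9×28 + 9
28 = 3×9 + 1
9 = 9×1 + 0  (stop)
So 811/261 = [3; 9, 3, 9].

[3; 9, 3, 9]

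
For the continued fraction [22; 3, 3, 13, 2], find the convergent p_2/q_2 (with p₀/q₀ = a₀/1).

223/10

Using pₖ = aₖpₖ₋₁ + pₖ₋₂, qₖ = aₖqₖ₋₁ + qₖ₋₂ (with p₋₁=1, p₋₂=0, q₋₁=0, q₋₂=1):
  k=0: a=22, p=22, q=1
  k=1: a=3, p=67, q=3
  k=2: a=3, p=223, q=10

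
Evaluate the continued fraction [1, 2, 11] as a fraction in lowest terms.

34/23

Using pₖ = aₖpₖ₋₁ + pₖ₋₂ and qₖ = aₖqₖ₋₁ + qₖ₋₂:
  k=0: a=1, p=1, q=1
  k=1: a=2, p=3, q=2
  k=2: a=11, p=34, q=23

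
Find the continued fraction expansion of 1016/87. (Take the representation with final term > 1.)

1016 = 11*87 + 59
87 = 1*59 + 28
59 = 2*28 + 3
28 = 9*3 + 1
3 = 3*1 + 0  (stop)
So 1016/87 = [11; 1, 2, 9, 3].

[11; 1, 2, 9, 3]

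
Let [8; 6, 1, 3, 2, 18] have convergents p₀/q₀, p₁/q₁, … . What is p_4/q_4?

Using pₖ = aₖpₖ₋₁ + pₖ₋₂, qₖ = aₖqₖ₋₁ + qₖ₋₂ (with p₋₁=1, p₋₂=0, q₋₁=0, q₋₂=1):
  k=0: a=8, p=8, q=1
  k=1: a=6, p=49, q=6
  k=2: a=1, p=57, q=7
  k=3: a=3, p=220, q=27
  k=4: a=2, p=497, q=61

497/61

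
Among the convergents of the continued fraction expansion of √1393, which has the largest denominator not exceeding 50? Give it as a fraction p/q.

√1393 = [37; 3, 10, 3, 74, …] (period length 4).
Convergents:
  p_0/q_0 = 37/1
  p_1/q_1 = 112/3
  p_2/q_2 = 1157/31
  p_3/q_3 = 3583/96
q_2 = 31 ≤ 50 < 96 = q_3, so the answer is 1157/31.

1157/31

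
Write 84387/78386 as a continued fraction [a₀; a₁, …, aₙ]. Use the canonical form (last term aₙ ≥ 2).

[1; 13, 16, 11, 3, 3, 3]

84387 = 1*78386 + 6001
78386 = 13*6001 + 373
6001 = 16*373 + 33
373 = 11*33 + 10
33 = 3*10 + 3
10 = 3*3 + 1
3 = 3*1 + 0  (stop)
So 84387/78386 = [1; 13, 16, 11, 3, 3, 3].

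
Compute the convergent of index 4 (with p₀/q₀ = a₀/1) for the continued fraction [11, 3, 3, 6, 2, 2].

Using pₖ = aₖpₖ₋₁ + pₖ₋₂, qₖ = aₖqₖ₋₁ + qₖ₋₂ (with p₋₁=1, p₋₂=0, q₋₁=0, q₋₂=1):
  k=0: a=11, p=11, q=1
  k=1: a=3, p=34, q=3
  k=2: a=3, p=113, q=10
  k=3: a=6, p=712, q=63
  k=4: a=2, p=1537, q=136

1537/136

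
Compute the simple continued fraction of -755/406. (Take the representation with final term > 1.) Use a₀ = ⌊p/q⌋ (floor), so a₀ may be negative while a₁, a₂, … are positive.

-755 = -2*406 + 57
406 = 7*57 + 7
57 = 8*7 + 1
7 = 7*1 + 0  (stop)
So -755/406 = [-2; 7, 8, 7].

[-2; 7, 8, 7]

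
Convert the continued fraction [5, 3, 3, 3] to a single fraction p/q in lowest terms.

Using pₖ = aₖpₖ₋₁ + pₖ₋₂ and qₖ = aₖqₖ₋₁ + qₖ₋₂:
  k=0: a=5, p=5, q=1
  k=1: a=3, p=16, q=3
  k=2: a=3, p=53, q=10
  k=3: a=3, p=175, q=33

175/33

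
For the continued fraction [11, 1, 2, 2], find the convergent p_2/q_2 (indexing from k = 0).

35/3

Using pₖ = aₖpₖ₋₁ + pₖ₋₂, qₖ = aₖqₖ₋₁ + qₖ₋₂ (with p₋₁=1, p₋₂=0, q₋₁=0, q₋₂=1):
  k=0: a=11, p=11, q=1
  k=1: a=1, p=12, q=1
  k=2: a=2, p=35, q=3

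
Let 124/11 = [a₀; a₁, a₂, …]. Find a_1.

3

124 = 11·11 + 3   →  a_0 = 11
11 = 3·3 + 2   →  a_1 = 3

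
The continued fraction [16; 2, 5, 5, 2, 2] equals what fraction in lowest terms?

Fold from the inside: start with 2/1.
  2 + 1/2 = 5/2
  5 + 2/5 = 27/5
  5 + 5/27 = 140/27
  2 + 27/140 = 307/140
  16 + 140/307 = 5052/307

5052/307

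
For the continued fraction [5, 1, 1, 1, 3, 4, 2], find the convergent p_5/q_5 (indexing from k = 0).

Using pₖ = aₖpₖ₋₁ + pₖ₋₂, qₖ = aₖqₖ₋₁ + qₖ₋₂ (with p₋₁=1, p₋₂=0, q₋₁=0, q₋₂=1):
  k=0: a=5, p=5, q=1
  k=1: a=1, p=6, q=1
  k=2: a=1, p=11, q=2
  k=3: a=1, p=17, q=3
  k=4: a=3, p=62, q=11
  k=5: a=4, p=265, q=47

265/47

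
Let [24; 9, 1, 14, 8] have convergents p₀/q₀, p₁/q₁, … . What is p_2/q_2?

Using pₖ = aₖpₖ₋₁ + pₖ₋₂, qₖ = aₖqₖ₋₁ + qₖ₋₂ (with p₋₁=1, p₋₂=0, q₋₁=0, q₋₂=1):
  k=0: a=24, p=24, q=1
  k=1: a=9, p=217, q=9
  k=2: a=1, p=241, q=10

241/10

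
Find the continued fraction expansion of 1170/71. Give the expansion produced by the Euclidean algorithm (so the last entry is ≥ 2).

1170 = 16×71 + 34
71 = 2×34 + 3
34 = 11×3 + 1
3 = 3×1 + 0  (stop)
So 1170/71 = [16; 2, 11, 3].

[16; 2, 11, 3]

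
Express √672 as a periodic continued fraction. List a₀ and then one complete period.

a₀ = ⌊√672⌋ = 25.
With m₀=0, d₀=1 and mₖ₊₁ = dₖaₖ − mₖ, dₖ₊₁ = (n − mₖ₊₁²)/dₖ, aₖ₊₁ = ⌊(a₀+mₖ₊₁)/dₖ₊₁⌋:
  k=1: m=25, d=47, a=1
  k=2: m=22, d=4, a=11
  k=3: m=22, d=47, a=1
  k=4: m=25, d=1, a=50
d=1 and a=2a₀=50 at k=4, so the next step gives (m, d) = (25, 47) again — its k=1 value — and the period has length 4.

[25; 1, 11, 1, 50]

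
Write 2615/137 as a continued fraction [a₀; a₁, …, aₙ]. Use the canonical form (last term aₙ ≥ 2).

[19; 11, 2, 2, 2]

2615 = 19·137 + 12
137 = 11·12 + 5
12 = 2·5 + 2
5 = 2·2 + 1
2 = 2·1 + 0  (stop)
So 2615/137 = [19; 11, 2, 2, 2].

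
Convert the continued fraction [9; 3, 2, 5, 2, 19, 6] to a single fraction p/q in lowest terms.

Fold from the inside: start with 6/1.
  19 + 1/6 = 115/6
  2 + 6/115 = 236/115
  5 + 115/236 = 1295/236
  2 + 236/1295 = 2826/1295
  3 + 1295/2826 = 9773/2826
  9 + 2826/9773 = 90783/9773

90783/9773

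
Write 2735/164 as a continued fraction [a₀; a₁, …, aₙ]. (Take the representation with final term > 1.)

[16; 1, 2, 10, 1, 1, 2]

2735 = 16*164 + 111
164 = 1*111 + 53
111 = 2*53 + 5
53 = 10*5 + 3
5 = 1*3 + 2
3 = 1*2 + 1
2 = 2*1 + 0  (stop)
So 2735/164 = [16; 1, 2, 10, 1, 1, 2].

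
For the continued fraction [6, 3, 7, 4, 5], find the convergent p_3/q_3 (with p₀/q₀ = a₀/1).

Using pₖ = aₖpₖ₋₁ + pₖ₋₂, qₖ = aₖqₖ₋₁ + qₖ₋₂ (with p₋₁=1, p₋₂=0, q₋₁=0, q₋₂=1):
  k=0: a=6, p=6, q=1
  k=1: a=3, p=19, q=3
  k=2: a=7, p=139, q=22
  k=3: a=4, p=575, q=91

575/91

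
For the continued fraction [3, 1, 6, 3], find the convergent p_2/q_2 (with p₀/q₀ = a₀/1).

Using pₖ = aₖpₖ₋₁ + pₖ₋₂, qₖ = aₖqₖ₋₁ + qₖ₋₂ (with p₋₁=1, p₋₂=0, q₋₁=0, q₋₂=1):
  k=0: a=3, p=3, q=1
  k=1: a=1, p=4, q=1
  k=2: a=6, p=27, q=7

27/7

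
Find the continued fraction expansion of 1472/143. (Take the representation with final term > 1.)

[10; 3, 2, 2, 8]

1472 = 10×143 + 42
143 = 3×42 + 17
42 = 2×17 + 8
17 = 2×8 + 1
8 = 8×1 + 0  (stop)
So 1472/143 = [10; 3, 2, 2, 8].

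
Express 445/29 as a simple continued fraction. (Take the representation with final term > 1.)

[15; 2, 1, 9]

445 = 15*29 + 10
29 = 2*10 + 9
10 = 1*9 + 1
9 = 9*1 + 0  (stop)
So 445/29 = [15; 2, 1, 9].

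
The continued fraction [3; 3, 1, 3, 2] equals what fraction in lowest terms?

Using pₖ = aₖpₖ₋₁ + pₖ₋₂ and qₖ = aₖqₖ₋₁ + qₖ₋₂:
  k=0: a=3, p=3, q=1
  k=1: a=3, p=10, q=3
  k=2: a=1, p=13, q=4
  k=3: a=3, p=49, q=15
  k=4: a=2, p=111, q=34

111/34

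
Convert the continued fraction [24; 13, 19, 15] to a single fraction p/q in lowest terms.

89878/3733

Fold from the inside: start with 15/1.
  19 + 1/15 = 286/15
  13 + 15/286 = 3733/286
  24 + 286/3733 = 89878/3733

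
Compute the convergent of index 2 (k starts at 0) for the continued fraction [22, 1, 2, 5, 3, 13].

68/3

Using pₖ = aₖpₖ₋₁ + pₖ₋₂, qₖ = aₖqₖ₋₁ + qₖ₋₂ (with p₋₁=1, p₋₂=0, q₋₁=0, q₋₂=1):
  k=0: a=22, p=22, q=1
  k=1: a=1, p=23, q=1
  k=2: a=2, p=68, q=3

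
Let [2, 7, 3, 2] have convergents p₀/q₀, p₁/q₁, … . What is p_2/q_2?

47/22

Using pₖ = aₖpₖ₋₁ + pₖ₋₂, qₖ = aₖqₖ₋₁ + qₖ₋₂ (with p₋₁=1, p₋₂=0, q₋₁=0, q₋₂=1):
  k=0: a=2, p=2, q=1
  k=1: a=7, p=15, q=7
  k=2: a=3, p=47, q=22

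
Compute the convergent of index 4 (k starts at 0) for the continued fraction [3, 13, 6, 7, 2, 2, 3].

Using pₖ = aₖpₖ₋₁ + pₖ₋₂, qₖ = aₖqₖ₋₁ + qₖ₋₂ (with p₋₁=1, p₋₂=0, q₋₁=0, q₋₂=1):
  k=0: a=3, p=3, q=1
  k=1: a=13, p=40, q=13
  k=2: a=6, p=243, q=79
  k=3: a=7, p=1741, q=566
  k=4: a=2, p=3725, q=1211

3725/1211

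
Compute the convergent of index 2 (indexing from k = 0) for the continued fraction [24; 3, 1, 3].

97/4

Using pₖ = aₖpₖ₋₁ + pₖ₋₂, qₖ = aₖqₖ₋₁ + qₖ₋₂ (with p₋₁=1, p₋₂=0, q₋₁=0, q₋₂=1):
  k=0: a=24, p=24, q=1
  k=1: a=3, p=73, q=3
  k=2: a=1, p=97, q=4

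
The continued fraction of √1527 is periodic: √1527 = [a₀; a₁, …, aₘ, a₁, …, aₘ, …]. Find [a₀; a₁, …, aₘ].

[39; 13, 78]

a₀ = ⌊√1527⌋ = 39.
With m₀=0, d₀=1 and mₖ₊₁ = dₖaₖ − mₖ, dₖ₊₁ = (n − mₖ₊₁²)/dₖ, aₖ₊₁ = ⌊(a₀+mₖ₊₁)/dₖ₊₁⌋:
  k=1: m=39, d=6, a=13
  k=2: m=39, d=1, a=78
d=1 and a=2a₀=78 at k=2, so the next step gives (m, d) = (39, 6) again — its k=1 value — and the period has length 2.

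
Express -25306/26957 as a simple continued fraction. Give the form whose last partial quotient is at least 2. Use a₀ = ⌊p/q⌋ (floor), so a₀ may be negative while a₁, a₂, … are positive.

[-1; 16, 3, 19, 3, 9]

-25306 = -1·26957 + 1651
26957 = 16·1651 + 541
1651 = 3·541 + 28
541 = 19·28 + 9
28 = 3·9 + 1
9 = 9·1 + 0  (stop)
So -25306/26957 = [-1; 16, 3, 19, 3, 9].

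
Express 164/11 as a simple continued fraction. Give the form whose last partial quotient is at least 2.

[14; 1, 10]

164 = 14×11 + 10
11 = 1×10 + 1
10 = 10×1 + 0  (stop)
So 164/11 = [14; 1, 10].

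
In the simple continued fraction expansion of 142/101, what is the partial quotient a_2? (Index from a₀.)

2

142 = 1·101 + 41   →  a_0 = 1
101 = 2·41 + 19   →  a_1 = 2
41 = 2·19 + 3   →  a_2 = 2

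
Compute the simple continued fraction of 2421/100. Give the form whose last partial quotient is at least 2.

2421 = 24·100 + 21
100 = 4·21 + 16
21 = 1·16 + 5
16 = 3·5 + 1
5 = 5·1 + 0  (stop)
So 2421/100 = [24; 4, 1, 3, 5].

[24; 4, 1, 3, 5]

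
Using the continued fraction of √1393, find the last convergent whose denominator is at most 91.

√1393 = [37; 3, 10, 3, 74, …] (period length 4).
Convergents:
  p_0/q_0 = 37/1
  p_1/q_1 = 112/3
  p_2/q_2 = 1157/31
  p_3/q_3 = 3583/96
q_2 = 31 ≤ 91 < 96 = q_3, so the answer is 1157/31.

1157/31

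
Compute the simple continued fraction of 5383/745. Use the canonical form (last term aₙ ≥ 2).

5383 = 7*745 + 168
745 = 4*168 + 73
168 = 2*73 + 22
73 = 3*22 + 7
22 = 3*7 + 1
7 = 7*1 + 0  (stop)
So 5383/745 = [7; 4, 2, 3, 3, 7].

[7; 4, 2, 3, 3, 7]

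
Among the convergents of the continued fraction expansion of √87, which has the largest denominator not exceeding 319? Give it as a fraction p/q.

√87 = [9; 3, 18, …] (period length 2).
Convergents:
  p_0/q_0 = 9/1
  p_1/q_1 = 28/3
  p_2/q_2 = 513/55
  p_3/q_3 = 1567/168
  p_4/q_4 = 28719/3079
q_3 = 168 ≤ 319 < 3079 = q_4, so the answer is 1567/168.

1567/168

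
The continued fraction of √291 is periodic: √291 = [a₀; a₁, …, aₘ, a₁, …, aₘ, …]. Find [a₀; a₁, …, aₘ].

a₀ = ⌊√291⌋ = 17.
With m₀=0, d₀=1 and mₖ₊₁ = dₖaₖ − mₖ, dₖ₊₁ = (n − mₖ₊₁²)/dₖ, aₖ₊₁ = ⌊(a₀+mₖ₊₁)/dₖ₊₁⌋:
  k=1: m=17, d=2, a=17
  k=2: m=17, d=1, a=34
d=1 and a=2a₀=34 at k=2, so the next step gives (m, d) = (17, 2) again — its k=1 value — and the period has length 2.

[17; 17, 34]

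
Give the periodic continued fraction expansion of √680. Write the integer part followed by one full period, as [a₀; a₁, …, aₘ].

a₀ = ⌊√680⌋ = 26.
With m₀=0, d₀=1 and mₖ₊₁ = dₖaₖ − mₖ, dₖ₊₁ = (n − mₖ₊₁²)/dₖ, aₖ₊₁ = ⌊(a₀+mₖ₊₁)/dₖ₊₁⌋:
  k=1: m=26, d=4, a=13
  k=2: m=26, d=1, a=52
d=1 and a=2a₀=52 at k=2, so the next step gives (m, d) = (26, 4) again — its k=1 value — and the period has length 2.

[26; 13, 52]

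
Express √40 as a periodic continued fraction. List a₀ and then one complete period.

[6; 3, 12]

a₀ = ⌊√40⌋ = 6.
With m₀=0, d₀=1 and mₖ₊₁ = dₖaₖ − mₖ, dₖ₊₁ = (n − mₖ₊₁²)/dₖ, aₖ₊₁ = ⌊(a₀+mₖ₊₁)/dₖ₊₁⌋:
  k=1: m=6, d=4, a=3
  k=2: m=6, d=1, a=12
d=1 and a=2a₀=12 at k=2, so the next step gives (m, d) = (6, 4) again — its k=1 value — and the period has length 2.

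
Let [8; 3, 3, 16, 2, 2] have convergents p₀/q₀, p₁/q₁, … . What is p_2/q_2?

Using pₖ = aₖpₖ₋₁ + pₖ₋₂, qₖ = aₖqₖ₋₁ + qₖ₋₂ (with p₋₁=1, p₋₂=0, q₋₁=0, q₋₂=1):
  k=0: a=8, p=8, q=1
  k=1: a=3, p=25, q=3
  k=2: a=3, p=83, q=10

83/10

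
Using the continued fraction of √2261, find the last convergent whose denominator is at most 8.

95/2

√2261 = [47; 1, 1, 4, 1, 1, 94, …] (period length 6).
Convergents:
  p_0/q_0 = 47/1
  p_1/q_1 = 48/1
  p_2/q_2 = 95/2
  p_3/q_3 = 428/9
q_2 = 2 ≤ 8 < 9 = q_3, so the answer is 95/2.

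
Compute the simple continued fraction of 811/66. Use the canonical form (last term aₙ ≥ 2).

[12; 3, 2, 9]

811 = 12*66 + 19
66 = 3*19 + 9
19 = 2*9 + 1
9 = 9*1 + 0  (stop)
So 811/66 = [12; 3, 2, 9].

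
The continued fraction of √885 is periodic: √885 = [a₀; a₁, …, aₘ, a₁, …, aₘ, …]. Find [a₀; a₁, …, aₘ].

[29; 1, 2, 1, 58]

a₀ = ⌊√885⌋ = 29.
With m₀=0, d₀=1 and mₖ₊₁ = dₖaₖ − mₖ, dₖ₊₁ = (n − mₖ₊₁²)/dₖ, aₖ₊₁ = ⌊(a₀+mₖ₊₁)/dₖ₊₁⌋:
  k=1: m=29, d=44, a=1
  k=2: m=15, d=15, a=2
  k=3: m=15, d=44, a=1
  k=4: m=29, d=1, a=58
d=1 and a=2a₀=58 at k=4, so the next step gives (m, d) = (29, 44) again — its k=1 value — and the period has length 4.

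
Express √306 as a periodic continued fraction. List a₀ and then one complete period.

[17; 2, 34]

a₀ = ⌊√306⌋ = 17.
With m₀=0, d₀=1 and mₖ₊₁ = dₖaₖ − mₖ, dₖ₊₁ = (n − mₖ₊₁²)/dₖ, aₖ₊₁ = ⌊(a₀+mₖ₊₁)/dₖ₊₁⌋:
  k=1: m=17, d=17, a=2
  k=2: m=17, d=1, a=34
d=1 and a=2a₀=34 at k=2, so the next step gives (m, d) = (17, 17) again — its k=1 value — and the period has length 2.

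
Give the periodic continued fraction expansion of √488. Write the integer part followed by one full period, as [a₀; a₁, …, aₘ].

a₀ = ⌊√488⌋ = 22.

[22; 11, 44]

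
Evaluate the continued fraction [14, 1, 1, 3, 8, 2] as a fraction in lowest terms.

1792/123

Fold from the inside: start with 2/1.
  8 + 1/2 = 17/2
  3 + 2/17 = 53/17
  1 + 17/53 = 70/53
  1 + 53/70 = 123/70
  14 + 70/123 = 1792/123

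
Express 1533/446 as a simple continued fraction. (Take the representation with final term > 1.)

1533 = 3·446 + 195
446 = 2·195 + 56
195 = 3·56 + 27
56 = 2·27 + 2
27 = 13·2 + 1
2 = 2·1 + 0  (stop)
So 1533/446 = [3; 2, 3, 2, 13, 2].

[3; 2, 3, 2, 13, 2]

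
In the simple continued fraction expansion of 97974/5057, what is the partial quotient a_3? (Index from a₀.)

2

97974 = 19·5057 + 1891   →  a_0 = 19
5057 = 2·1891 + 1275   →  a_1 = 2
1891 = 1·1275 + 616   →  a_2 = 1
1275 = 2·616 + 43   →  a_3 = 2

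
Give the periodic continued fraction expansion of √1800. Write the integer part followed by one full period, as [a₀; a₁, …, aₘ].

[42; 2, 2, 1, 8, 1, 2, 2, 84]

a₀ = ⌊√1800⌋ = 42.
With m₀=0, d₀=1 and mₖ₊₁ = dₖaₖ − mₖ, dₖ₊₁ = (n − mₖ₊₁²)/dₖ, aₖ₊₁ = ⌊(a₀+mₖ₊₁)/dₖ₊₁⌋:
  k=1: m=42, d=36, a=2
  k=2: m=30, d=25, a=2
  k=3: m=20, d=56, a=1
  k=4: m=36, d=9, a=8
  k=5: m=36, d=56, a=1
  k=6: m=20, d=25, a=2
  k=7: m=30, d=36, a=2
  k=8: m=42, d=1, a=84
d=1 and a=2a₀=84 at k=8, so the next step gives (m, d) = (42, 36) again — its k=1 value — and the period has length 8.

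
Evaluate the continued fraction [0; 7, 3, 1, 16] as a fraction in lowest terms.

Using pₖ = aₖpₖ₋₁ + pₖ₋₂ and qₖ = aₖqₖ₋₁ + qₖ₋₂:
  k=0: a=0, p=0, q=1
  k=1: a=7, p=1, q=7
  k=2: a=3, p=3, q=22
  k=3: a=1, p=4, q=29
  k=4: a=16, p=67, q=486

67/486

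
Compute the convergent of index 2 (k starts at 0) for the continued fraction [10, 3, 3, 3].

Using pₖ = aₖpₖ₋₁ + pₖ₋₂, qₖ = aₖqₖ₋₁ + qₖ₋₂ (with p₋₁=1, p₋₂=0, q₋₁=0, q₋₂=1):
  k=0: a=10, p=10, q=1
  k=1: a=3, p=31, q=3
  k=2: a=3, p=103, q=10

103/10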